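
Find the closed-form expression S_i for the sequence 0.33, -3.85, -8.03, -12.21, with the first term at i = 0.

Check differences: -3.85 - 0.33 = -4.18
-8.03 - -3.85 = -4.18
Common difference d = -4.18.
First term a = 0.33.
Formula: S_i = 0.33 - 4.18*i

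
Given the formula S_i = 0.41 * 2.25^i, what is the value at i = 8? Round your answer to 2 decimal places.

S_8 = 0.41 * 2.25^8 ≈ 0.41 * 656.8408 ≈ 269.3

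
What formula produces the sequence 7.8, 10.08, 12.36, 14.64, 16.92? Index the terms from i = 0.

Check differences: 10.08 - 7.8 = 2.28
12.36 - 10.08 = 2.28
Common difference d = 2.28.
First term a = 7.8.
Formula: S_i = 7.80 + 2.28*i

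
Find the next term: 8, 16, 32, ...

Ratios: 16 / 8 = 2.0
This is a geometric sequence with common ratio r = 2.
Next term = 32 * 2 = 64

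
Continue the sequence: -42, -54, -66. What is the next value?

Differences: -54 - -42 = -12
This is an arithmetic sequence with common difference d = -12.
Next term = -66 + -12 = -78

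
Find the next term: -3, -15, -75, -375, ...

Ratios: -15 / -3 = 5.0
This is a geometric sequence with common ratio r = 5.
Next term = -375 * 5 = -1875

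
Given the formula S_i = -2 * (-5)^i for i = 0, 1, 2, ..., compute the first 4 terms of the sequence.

This is a geometric sequence.
i=0: S_0 = -2 * (-5)^0 = -2
i=1: S_1 = -2 * (-5)^1 = 10
i=2: S_2 = -2 * (-5)^2 = -50
i=3: S_3 = -2 * (-5)^3 = 250
The first 4 terms are: [-2, 10, -50, 250]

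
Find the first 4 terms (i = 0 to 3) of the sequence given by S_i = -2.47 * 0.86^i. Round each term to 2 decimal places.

This is a geometric sequence.
i=0: S_0 = -2.47 * 0.86^0 = -2.47
i=1: S_1 = -2.47 * 0.86^1 ≈ -2.12
i=2: S_2 = -2.47 * 0.86^2 ≈ -1.83
i=3: S_3 = -2.47 * 0.86^3 ≈ -1.57
The first 4 terms are: [-2.47, -2.12, -1.83, -1.57]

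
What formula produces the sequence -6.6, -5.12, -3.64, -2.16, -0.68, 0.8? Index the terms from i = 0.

Check differences: -5.12 - -6.6 = 1.48
-3.64 - -5.12 = 1.48
Common difference d = 1.48.
First term a = -6.6.
Formula: S_i = -6.60 + 1.48*i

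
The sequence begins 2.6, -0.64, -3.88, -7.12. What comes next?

Differences: -0.64 - 2.6 = -3.24
This is an arithmetic sequence with common difference d = -3.24.
Next term = -7.12 + -3.24 = -10.36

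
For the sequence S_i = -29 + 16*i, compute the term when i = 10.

S_10 = -29 + 16*10 = -29 + 160 = 131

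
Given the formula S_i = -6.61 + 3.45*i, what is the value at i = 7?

S_7 = -6.61 + 3.45*7 = -6.61 + 24.15 = 17.54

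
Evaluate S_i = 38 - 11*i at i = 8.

S_8 = 38 + -11*8 = 38 + -88 = -50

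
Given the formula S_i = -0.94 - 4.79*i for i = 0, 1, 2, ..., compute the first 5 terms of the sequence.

This is an arithmetic sequence.
i=0: S_0 = -0.94 + -4.79*0 = -0.94
i=1: S_1 = -0.94 + -4.79*1 = -5.73
i=2: S_2 = -0.94 + -4.79*2 = -10.52
i=3: S_3 = -0.94 + -4.79*3 = -15.31
i=4: S_4 = -0.94 + -4.79*4 = -20.1
The first 5 terms are: [-0.94, -5.73, -10.52, -15.31, -20.1]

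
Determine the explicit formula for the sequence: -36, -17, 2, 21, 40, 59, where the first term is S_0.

Check differences: -17 - -36 = 19
2 - -17 = 19
Common difference d = 19.
First term a = -36.
Formula: S_i = -36 + 19*i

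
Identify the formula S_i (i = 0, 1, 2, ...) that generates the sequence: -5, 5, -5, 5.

Check ratios: 5 / -5 = -1.0
Common ratio r = -1.
First term a = -5.
Formula: S_i = -5 * (-1)^i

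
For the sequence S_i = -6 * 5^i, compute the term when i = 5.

S_5 = -6 * 5^5 = -6 * 3125 = -18750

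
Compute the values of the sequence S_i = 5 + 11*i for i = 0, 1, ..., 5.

This is an arithmetic sequence.
i=0: S_0 = 5 + 11*0 = 5
i=1: S_1 = 5 + 11*1 = 16
i=2: S_2 = 5 + 11*2 = 27
i=3: S_3 = 5 + 11*3 = 38
i=4: S_4 = 5 + 11*4 = 49
i=5: S_5 = 5 + 11*5 = 60
The first 6 terms are: [5, 16, 27, 38, 49, 60]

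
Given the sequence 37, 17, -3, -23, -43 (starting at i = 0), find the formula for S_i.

Check differences: 17 - 37 = -20
-3 - 17 = -20
Common difference d = -20.
First term a = 37.
Formula: S_i = 37 - 20*i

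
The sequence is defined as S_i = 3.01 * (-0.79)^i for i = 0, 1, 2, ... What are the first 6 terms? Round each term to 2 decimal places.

This is a geometric sequence.
i=0: S_0 = 3.01 * (-0.79)^0 = 3.01
i=1: S_1 = 3.01 * (-0.79)^1 ≈ -2.38
i=2: S_2 = 3.01 * (-0.79)^2 ≈ 1.88
i=3: S_3 = 3.01 * (-0.79)^3 ≈ -1.48
i=4: S_4 = 3.01 * (-0.79)^4 ≈ 1.17
i=5: S_5 = 3.01 * (-0.79)^5 ≈ -0.93
The first 6 terms are: [3.01, -2.38, 1.88, -1.48, 1.17, -0.93]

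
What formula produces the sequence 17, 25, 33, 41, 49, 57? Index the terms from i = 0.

Check differences: 25 - 17 = 8
33 - 25 = 8
Common difference d = 8.
First term a = 17.
Formula: S_i = 17 + 8*i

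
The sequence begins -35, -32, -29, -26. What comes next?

Differences: -32 - -35 = 3
This is an arithmetic sequence with common difference d = 3.
Next term = -26 + 3 = -23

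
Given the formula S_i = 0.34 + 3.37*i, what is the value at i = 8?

S_8 = 0.34 + 3.37*8 = 0.34 + 26.96 = 27.3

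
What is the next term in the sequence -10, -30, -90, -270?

Ratios: -30 / -10 = 3.0
This is a geometric sequence with common ratio r = 3.
Next term = -270 * 3 = -810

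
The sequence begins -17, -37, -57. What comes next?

Differences: -37 - -17 = -20
This is an arithmetic sequence with common difference d = -20.
Next term = -57 + -20 = -77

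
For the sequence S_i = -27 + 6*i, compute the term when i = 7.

S_7 = -27 + 6*7 = -27 + 42 = 15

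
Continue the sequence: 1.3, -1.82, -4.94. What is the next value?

Differences: -1.82 - 1.3 = -3.12
This is an arithmetic sequence with common difference d = -3.12.
Next term = -4.94 + -3.12 = -8.06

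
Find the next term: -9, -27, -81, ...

Ratios: -27 / -9 = 3.0
This is a geometric sequence with common ratio r = 3.
Next term = -81 * 3 = -243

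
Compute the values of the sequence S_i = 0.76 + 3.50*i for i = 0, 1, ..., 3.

This is an arithmetic sequence.
i=0: S_0 = 0.76 + 3.5*0 = 0.76
i=1: S_1 = 0.76 + 3.5*1 = 4.26
i=2: S_2 = 0.76 + 3.5*2 = 7.76
i=3: S_3 = 0.76 + 3.5*3 = 11.26
The first 4 terms are: [0.76, 4.26, 7.76, 11.26]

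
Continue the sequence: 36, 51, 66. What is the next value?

Differences: 51 - 36 = 15
This is an arithmetic sequence with common difference d = 15.
Next term = 66 + 15 = 81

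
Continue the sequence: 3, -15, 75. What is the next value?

Ratios: -15 / 3 = -5.0
This is a geometric sequence with common ratio r = -5.
Next term = 75 * -5 = -375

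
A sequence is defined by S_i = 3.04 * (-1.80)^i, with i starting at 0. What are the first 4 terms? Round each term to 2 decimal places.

This is a geometric sequence.
i=0: S_0 = 3.04 * (-1.8)^0 = 3.04
i=1: S_1 = 3.04 * (-1.8)^1 ≈ -5.47
i=2: S_2 = 3.04 * (-1.8)^2 ≈ 9.85
i=3: S_3 = 3.04 * (-1.8)^3 ≈ -17.73
The first 4 terms are: [3.04, -5.47, 9.85, -17.73]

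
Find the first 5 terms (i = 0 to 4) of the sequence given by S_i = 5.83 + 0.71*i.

This is an arithmetic sequence.
i=0: S_0 = 5.83 + 0.71*0 = 5.83
i=1: S_1 = 5.83 + 0.71*1 = 6.54
i=2: S_2 = 5.83 + 0.71*2 = 7.25
i=3: S_3 = 5.83 + 0.71*3 = 7.96
i=4: S_4 = 5.83 + 0.71*4 = 8.67
The first 5 terms are: [5.83, 6.54, 7.25, 7.96, 8.67]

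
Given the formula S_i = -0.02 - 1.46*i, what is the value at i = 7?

S_7 = -0.02 + -1.46*7 = -0.02 + -10.22 = -10.24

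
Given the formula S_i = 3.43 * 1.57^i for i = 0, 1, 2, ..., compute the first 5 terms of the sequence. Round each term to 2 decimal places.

This is a geometric sequence.
i=0: S_0 = 3.43 * 1.57^0 = 3.43
i=1: S_1 = 3.43 * 1.57^1 ≈ 5.39
i=2: S_2 = 3.43 * 1.57^2 ≈ 8.45
i=3: S_3 = 3.43 * 1.57^3 ≈ 13.27
i=4: S_4 = 3.43 * 1.57^4 ≈ 20.84
The first 5 terms are: [3.43, 5.39, 8.45, 13.27, 20.84]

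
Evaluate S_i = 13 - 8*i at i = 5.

S_5 = 13 + -8*5 = 13 + -40 = -27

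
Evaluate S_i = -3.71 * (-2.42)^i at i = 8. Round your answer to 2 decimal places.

S_8 = -3.71 * (-2.42)^8 ≈ -3.71 * 1176.3131 ≈ -4364.12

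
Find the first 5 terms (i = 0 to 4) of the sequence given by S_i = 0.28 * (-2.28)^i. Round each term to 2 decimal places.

This is a geometric sequence.
i=0: S_0 = 0.28 * (-2.28)^0 = 0.28
i=1: S_1 = 0.28 * (-2.28)^1 ≈ -0.64
i=2: S_2 = 0.28 * (-2.28)^2 ≈ 1.46
i=3: S_3 = 0.28 * (-2.28)^3 ≈ -3.32
i=4: S_4 = 0.28 * (-2.28)^4 ≈ 7.57
The first 5 terms are: [0.28, -0.64, 1.46, -3.32, 7.57]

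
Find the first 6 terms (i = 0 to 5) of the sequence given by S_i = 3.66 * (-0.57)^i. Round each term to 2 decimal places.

This is a geometric sequence.
i=0: S_0 = 3.66 * (-0.57)^0 = 3.66
i=1: S_1 = 3.66 * (-0.57)^1 ≈ -2.09
i=2: S_2 = 3.66 * (-0.57)^2 ≈ 1.19
i=3: S_3 = 3.66 * (-0.57)^3 ≈ -0.68
i=4: S_4 = 3.66 * (-0.57)^4 ≈ 0.39
i=5: S_5 = 3.66 * (-0.57)^5 ≈ -0.22
The first 6 terms are: [3.66, -2.09, 1.19, -0.68, 0.39, -0.22]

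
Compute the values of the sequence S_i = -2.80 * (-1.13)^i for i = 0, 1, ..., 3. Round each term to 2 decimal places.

This is a geometric sequence.
i=0: S_0 = -2.8 * (-1.13)^0 = -2.8
i=1: S_1 = -2.8 * (-1.13)^1 ≈ 3.16
i=2: S_2 = -2.8 * (-1.13)^2 ≈ -3.58
i=3: S_3 = -2.8 * (-1.13)^3 ≈ 4.04
The first 4 terms are: [-2.8, 3.16, -3.58, 4.04]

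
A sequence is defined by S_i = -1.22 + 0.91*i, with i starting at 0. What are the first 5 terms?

This is an arithmetic sequence.
i=0: S_0 = -1.22 + 0.91*0 = -1.22
i=1: S_1 = -1.22 + 0.91*1 = -0.31
i=2: S_2 = -1.22 + 0.91*2 = 0.6
i=3: S_3 = -1.22 + 0.91*3 = 1.51
i=4: S_4 = -1.22 + 0.91*4 = 2.42
The first 5 terms are: [-1.22, -0.31, 0.6, 1.51, 2.42]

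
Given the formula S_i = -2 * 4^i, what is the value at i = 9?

S_9 = -2 * 4^9 = -2 * 262144 = -524288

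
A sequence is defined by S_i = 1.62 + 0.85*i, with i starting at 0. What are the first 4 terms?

This is an arithmetic sequence.
i=0: S_0 = 1.62 + 0.85*0 = 1.62
i=1: S_1 = 1.62 + 0.85*1 = 2.47
i=2: S_2 = 1.62 + 0.85*2 = 3.32
i=3: S_3 = 1.62 + 0.85*3 = 4.17
The first 4 terms are: [1.62, 2.47, 3.32, 4.17]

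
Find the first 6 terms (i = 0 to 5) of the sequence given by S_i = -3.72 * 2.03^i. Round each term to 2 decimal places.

This is a geometric sequence.
i=0: S_0 = -3.72 * 2.03^0 = -3.72
i=1: S_1 = -3.72 * 2.03^1 ≈ -7.55
i=2: S_2 = -3.72 * 2.03^2 ≈ -15.33
i=3: S_3 = -3.72 * 2.03^3 ≈ -31.12
i=4: S_4 = -3.72 * 2.03^4 ≈ -63.17
i=5: S_5 = -3.72 * 2.03^5 ≈ -128.24
The first 6 terms are: [-3.72, -7.55, -15.33, -31.12, -63.17, -128.24]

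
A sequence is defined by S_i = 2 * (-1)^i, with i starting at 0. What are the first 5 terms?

This is a geometric sequence.
i=0: S_0 = 2 * (-1)^0 = 2
i=1: S_1 = 2 * (-1)^1 = -2
i=2: S_2 = 2 * (-1)^2 = 2
i=3: S_3 = 2 * (-1)^3 = -2
i=4: S_4 = 2 * (-1)^4 = 2
The first 5 terms are: [2, -2, 2, -2, 2]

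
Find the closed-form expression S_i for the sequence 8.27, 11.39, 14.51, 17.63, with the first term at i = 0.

Check differences: 11.39 - 8.27 = 3.12
14.51 - 11.39 = 3.12
Common difference d = 3.12.
First term a = 8.27.
Formula: S_i = 8.27 + 3.12*i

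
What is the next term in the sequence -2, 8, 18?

Differences: 8 - -2 = 10
This is an arithmetic sequence with common difference d = 10.
Next term = 18 + 10 = 28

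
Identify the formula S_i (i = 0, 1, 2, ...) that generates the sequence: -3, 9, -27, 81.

Check ratios: 9 / -3 = -3.0
Common ratio r = -3.
First term a = -3.
Formula: S_i = -3 * (-3)^i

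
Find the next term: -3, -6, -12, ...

Ratios: -6 / -3 = 2.0
This is a geometric sequence with common ratio r = 2.
Next term = -12 * 2 = -24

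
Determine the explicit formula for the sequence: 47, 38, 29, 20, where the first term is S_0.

Check differences: 38 - 47 = -9
29 - 38 = -9
Common difference d = -9.
First term a = 47.
Formula: S_i = 47 - 9*i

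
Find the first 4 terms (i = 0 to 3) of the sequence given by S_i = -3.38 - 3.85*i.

This is an arithmetic sequence.
i=0: S_0 = -3.38 + -3.85*0 = -3.38
i=1: S_1 = -3.38 + -3.85*1 = -7.23
i=2: S_2 = -3.38 + -3.85*2 = -11.08
i=3: S_3 = -3.38 + -3.85*3 = -14.93
The first 4 terms are: [-3.38, -7.23, -11.08, -14.93]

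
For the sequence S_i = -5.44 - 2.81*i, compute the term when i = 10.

S_10 = -5.44 + -2.81*10 = -5.44 + -28.1 = -33.54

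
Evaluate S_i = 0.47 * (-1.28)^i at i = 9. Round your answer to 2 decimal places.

S_9 = 0.47 * (-1.28)^9 ≈ 0.47 * -9.2234 ≈ -4.33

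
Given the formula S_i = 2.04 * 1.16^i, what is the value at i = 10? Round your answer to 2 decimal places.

S_10 = 2.04 * 1.16^10 ≈ 2.04 * 4.4114 ≈ 9.0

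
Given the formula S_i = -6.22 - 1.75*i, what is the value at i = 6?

S_6 = -6.22 + -1.75*6 = -6.22 + -10.5 = -16.72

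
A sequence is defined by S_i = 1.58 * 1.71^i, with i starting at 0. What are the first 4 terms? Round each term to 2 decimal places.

This is a geometric sequence.
i=0: S_0 = 1.58 * 1.71^0 = 1.58
i=1: S_1 = 1.58 * 1.71^1 ≈ 2.7
i=2: S_2 = 1.58 * 1.71^2 ≈ 4.62
i=3: S_3 = 1.58 * 1.71^3 ≈ 7.9
The first 4 terms are: [1.58, 2.7, 4.62, 7.9]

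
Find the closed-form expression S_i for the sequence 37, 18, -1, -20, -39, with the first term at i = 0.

Check differences: 18 - 37 = -19
-1 - 18 = -19
Common difference d = -19.
First term a = 37.
Formula: S_i = 37 - 19*i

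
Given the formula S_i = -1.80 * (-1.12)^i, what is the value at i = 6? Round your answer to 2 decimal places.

S_6 = -1.8 * (-1.12)^6 ≈ -1.8 * 1.9738 ≈ -3.55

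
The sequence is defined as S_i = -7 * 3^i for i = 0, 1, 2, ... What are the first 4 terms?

This is a geometric sequence.
i=0: S_0 = -7 * 3^0 = -7
i=1: S_1 = -7 * 3^1 = -21
i=2: S_2 = -7 * 3^2 = -63
i=3: S_3 = -7 * 3^3 = -189
The first 4 terms are: [-7, -21, -63, -189]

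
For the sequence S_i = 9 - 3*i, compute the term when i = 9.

S_9 = 9 + -3*9 = 9 + -27 = -18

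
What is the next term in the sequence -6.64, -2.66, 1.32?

Differences: -2.66 - -6.64 = 3.98
This is an arithmetic sequence with common difference d = 3.98.
Next term = 1.32 + 3.98 = 5.3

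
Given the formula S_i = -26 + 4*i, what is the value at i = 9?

S_9 = -26 + 4*9 = -26 + 36 = 10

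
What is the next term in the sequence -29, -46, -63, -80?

Differences: -46 - -29 = -17
This is an arithmetic sequence with common difference d = -17.
Next term = -80 + -17 = -97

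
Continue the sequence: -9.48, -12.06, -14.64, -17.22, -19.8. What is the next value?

Differences: -12.06 - -9.48 = -2.58
This is an arithmetic sequence with common difference d = -2.58.
Next term = -19.8 + -2.58 = -22.38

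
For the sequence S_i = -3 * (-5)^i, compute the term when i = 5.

S_5 = -3 * (-5)^5 = -3 * -3125 = 9375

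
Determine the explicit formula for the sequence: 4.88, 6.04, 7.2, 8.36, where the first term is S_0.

Check differences: 6.04 - 4.88 = 1.16
7.2 - 6.04 = 1.16
Common difference d = 1.16.
First term a = 4.88.
Formula: S_i = 4.88 + 1.16*i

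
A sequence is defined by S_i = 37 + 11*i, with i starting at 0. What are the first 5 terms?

This is an arithmetic sequence.
i=0: S_0 = 37 + 11*0 = 37
i=1: S_1 = 37 + 11*1 = 48
i=2: S_2 = 37 + 11*2 = 59
i=3: S_3 = 37 + 11*3 = 70
i=4: S_4 = 37 + 11*4 = 81
The first 5 terms are: [37, 48, 59, 70, 81]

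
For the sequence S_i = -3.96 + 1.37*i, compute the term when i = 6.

S_6 = -3.96 + 1.37*6 = -3.96 + 8.22 = 4.26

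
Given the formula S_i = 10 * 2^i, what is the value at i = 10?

S_10 = 10 * 2^10 = 10 * 1024 = 10240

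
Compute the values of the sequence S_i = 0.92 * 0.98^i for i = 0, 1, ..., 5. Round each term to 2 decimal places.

This is a geometric sequence.
i=0: S_0 = 0.92 * 0.98^0 = 0.92
i=1: S_1 = 0.92 * 0.98^1 ≈ 0.9
i=2: S_2 = 0.92 * 0.98^2 ≈ 0.88
i=3: S_3 = 0.92 * 0.98^3 ≈ 0.87
i=4: S_4 = 0.92 * 0.98^4 ≈ 0.85
i=5: S_5 = 0.92 * 0.98^5 ≈ 0.83
The first 6 terms are: [0.92, 0.9, 0.88, 0.87, 0.85, 0.83]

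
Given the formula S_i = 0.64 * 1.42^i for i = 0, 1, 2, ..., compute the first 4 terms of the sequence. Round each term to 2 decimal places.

This is a geometric sequence.
i=0: S_0 = 0.64 * 1.42^0 = 0.64
i=1: S_1 = 0.64 * 1.42^1 ≈ 0.91
i=2: S_2 = 0.64 * 1.42^2 ≈ 1.29
i=3: S_3 = 0.64 * 1.42^3 ≈ 1.83
The first 4 terms are: [0.64, 0.91, 1.29, 1.83]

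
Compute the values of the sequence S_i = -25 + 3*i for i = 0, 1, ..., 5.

This is an arithmetic sequence.
i=0: S_0 = -25 + 3*0 = -25
i=1: S_1 = -25 + 3*1 = -22
i=2: S_2 = -25 + 3*2 = -19
i=3: S_3 = -25 + 3*3 = -16
i=4: S_4 = -25 + 3*4 = -13
i=5: S_5 = -25 + 3*5 = -10
The first 6 terms are: [-25, -22, -19, -16, -13, -10]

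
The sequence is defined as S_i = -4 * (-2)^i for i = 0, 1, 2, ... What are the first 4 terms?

This is a geometric sequence.
i=0: S_0 = -4 * (-2)^0 = -4
i=1: S_1 = -4 * (-2)^1 = 8
i=2: S_2 = -4 * (-2)^2 = -16
i=3: S_3 = -4 * (-2)^3 = 32
The first 4 terms are: [-4, 8, -16, 32]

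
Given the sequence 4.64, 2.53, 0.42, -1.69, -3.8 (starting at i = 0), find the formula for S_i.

Check differences: 2.53 - 4.64 = -2.11
0.42 - 2.53 = -2.11
Common difference d = -2.11.
First term a = 4.64.
Formula: S_i = 4.64 - 2.11*i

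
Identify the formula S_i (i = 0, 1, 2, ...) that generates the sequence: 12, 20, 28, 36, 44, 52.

Check differences: 20 - 12 = 8
28 - 20 = 8
Common difference d = 8.
First term a = 12.
Formula: S_i = 12 + 8*i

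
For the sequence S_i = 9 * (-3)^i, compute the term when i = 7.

S_7 = 9 * (-3)^7 = 9 * -2187 = -19683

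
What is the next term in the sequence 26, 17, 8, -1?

Differences: 17 - 26 = -9
This is an arithmetic sequence with common difference d = -9.
Next term = -1 + -9 = -10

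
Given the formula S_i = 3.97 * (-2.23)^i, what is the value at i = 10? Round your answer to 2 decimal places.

S_10 = 3.97 * (-2.23)^10 ≈ 3.97 * 3041.2256 ≈ 12073.67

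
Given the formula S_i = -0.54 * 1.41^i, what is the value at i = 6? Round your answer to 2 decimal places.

S_6 = -0.54 * 1.41^6 ≈ -0.54 * 7.858 ≈ -4.24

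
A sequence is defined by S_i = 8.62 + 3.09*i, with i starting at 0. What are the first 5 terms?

This is an arithmetic sequence.
i=0: S_0 = 8.62 + 3.09*0 = 8.62
i=1: S_1 = 8.62 + 3.09*1 = 11.71
i=2: S_2 = 8.62 + 3.09*2 = 14.8
i=3: S_3 = 8.62 + 3.09*3 = 17.89
i=4: S_4 = 8.62 + 3.09*4 = 20.98
The first 5 terms are: [8.62, 11.71, 14.8, 17.89, 20.98]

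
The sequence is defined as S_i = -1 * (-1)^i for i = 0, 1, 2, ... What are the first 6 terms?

This is a geometric sequence.
i=0: S_0 = -1 * (-1)^0 = -1
i=1: S_1 = -1 * (-1)^1 = 1
i=2: S_2 = -1 * (-1)^2 = -1
i=3: S_3 = -1 * (-1)^3 = 1
i=4: S_4 = -1 * (-1)^4 = -1
i=5: S_5 = -1 * (-1)^5 = 1
The first 6 terms are: [-1, 1, -1, 1, -1, 1]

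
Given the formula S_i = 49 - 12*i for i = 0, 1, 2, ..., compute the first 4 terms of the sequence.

This is an arithmetic sequence.
i=0: S_0 = 49 + -12*0 = 49
i=1: S_1 = 49 + -12*1 = 37
i=2: S_2 = 49 + -12*2 = 25
i=3: S_3 = 49 + -12*3 = 13
The first 4 terms are: [49, 37, 25, 13]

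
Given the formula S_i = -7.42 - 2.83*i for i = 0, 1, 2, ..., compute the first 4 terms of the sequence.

This is an arithmetic sequence.
i=0: S_0 = -7.42 + -2.83*0 = -7.42
i=1: S_1 = -7.42 + -2.83*1 = -10.25
i=2: S_2 = -7.42 + -2.83*2 = -13.08
i=3: S_3 = -7.42 + -2.83*3 = -15.91
The first 4 terms are: [-7.42, -10.25, -13.08, -15.91]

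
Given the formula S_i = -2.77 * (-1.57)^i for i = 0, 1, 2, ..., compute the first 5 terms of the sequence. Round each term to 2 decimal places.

This is a geometric sequence.
i=0: S_0 = -2.77 * (-1.57)^0 = -2.77
i=1: S_1 = -2.77 * (-1.57)^1 ≈ 4.35
i=2: S_2 = -2.77 * (-1.57)^2 ≈ -6.83
i=3: S_3 = -2.77 * (-1.57)^3 ≈ 10.72
i=4: S_4 = -2.77 * (-1.57)^4 ≈ -16.83
The first 5 terms are: [-2.77, 4.35, -6.83, 10.72, -16.83]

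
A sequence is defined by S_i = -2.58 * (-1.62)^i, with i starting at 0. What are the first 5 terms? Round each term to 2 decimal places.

This is a geometric sequence.
i=0: S_0 = -2.58 * (-1.62)^0 = -2.58
i=1: S_1 = -2.58 * (-1.62)^1 ≈ 4.18
i=2: S_2 = -2.58 * (-1.62)^2 ≈ -6.77
i=3: S_3 = -2.58 * (-1.62)^3 ≈ 10.97
i=4: S_4 = -2.58 * (-1.62)^4 ≈ -17.77
The first 5 terms are: [-2.58, 4.18, -6.77, 10.97, -17.77]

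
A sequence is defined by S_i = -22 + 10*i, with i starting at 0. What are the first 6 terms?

This is an arithmetic sequence.
i=0: S_0 = -22 + 10*0 = -22
i=1: S_1 = -22 + 10*1 = -12
i=2: S_2 = -22 + 10*2 = -2
i=3: S_3 = -22 + 10*3 = 8
i=4: S_4 = -22 + 10*4 = 18
i=5: S_5 = -22 + 10*5 = 28
The first 6 terms are: [-22, -12, -2, 8, 18, 28]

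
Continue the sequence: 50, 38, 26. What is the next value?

Differences: 38 - 50 = -12
This is an arithmetic sequence with common difference d = -12.
Next term = 26 + -12 = 14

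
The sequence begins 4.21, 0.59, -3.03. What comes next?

Differences: 0.59 - 4.21 = -3.62
This is an arithmetic sequence with common difference d = -3.62.
Next term = -3.03 + -3.62 = -6.65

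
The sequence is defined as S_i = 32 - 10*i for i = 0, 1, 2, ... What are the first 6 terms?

This is an arithmetic sequence.
i=0: S_0 = 32 + -10*0 = 32
i=1: S_1 = 32 + -10*1 = 22
i=2: S_2 = 32 + -10*2 = 12
i=3: S_3 = 32 + -10*3 = 2
i=4: S_4 = 32 + -10*4 = -8
i=5: S_5 = 32 + -10*5 = -18
The first 6 terms are: [32, 22, 12, 2, -8, -18]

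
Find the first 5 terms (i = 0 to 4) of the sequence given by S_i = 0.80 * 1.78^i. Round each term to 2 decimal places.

This is a geometric sequence.
i=0: S_0 = 0.8 * 1.78^0 = 0.8
i=1: S_1 = 0.8 * 1.78^1 ≈ 1.42
i=2: S_2 = 0.8 * 1.78^2 ≈ 2.53
i=3: S_3 = 0.8 * 1.78^3 ≈ 4.51
i=4: S_4 = 0.8 * 1.78^4 ≈ 8.03
The first 5 terms are: [0.8, 1.42, 2.53, 4.51, 8.03]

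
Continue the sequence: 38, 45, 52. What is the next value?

Differences: 45 - 38 = 7
This is an arithmetic sequence with common difference d = 7.
Next term = 52 + 7 = 59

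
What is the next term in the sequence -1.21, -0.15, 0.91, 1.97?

Differences: -0.15 - -1.21 = 1.06
This is an arithmetic sequence with common difference d = 1.06.
Next term = 1.97 + 1.06 = 3.03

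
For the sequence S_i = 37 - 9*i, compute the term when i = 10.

S_10 = 37 + -9*10 = 37 + -90 = -53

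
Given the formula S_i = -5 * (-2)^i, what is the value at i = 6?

S_6 = -5 * (-2)^6 = -5 * 64 = -320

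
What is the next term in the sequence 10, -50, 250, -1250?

Ratios: -50 / 10 = -5.0
This is a geometric sequence with common ratio r = -5.
Next term = -1250 * -5 = 6250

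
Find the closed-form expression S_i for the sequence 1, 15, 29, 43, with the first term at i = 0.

Check differences: 15 - 1 = 14
29 - 15 = 14
Common difference d = 14.
First term a = 1.
Formula: S_i = 1 + 14*i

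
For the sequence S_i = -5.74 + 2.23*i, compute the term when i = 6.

S_6 = -5.74 + 2.23*6 = -5.74 + 13.38 = 7.64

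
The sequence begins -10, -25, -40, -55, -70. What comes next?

Differences: -25 - -10 = -15
This is an arithmetic sequence with common difference d = -15.
Next term = -70 + -15 = -85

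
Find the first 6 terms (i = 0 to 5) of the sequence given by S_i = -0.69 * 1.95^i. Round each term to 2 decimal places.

This is a geometric sequence.
i=0: S_0 = -0.69 * 1.95^0 = -0.69
i=1: S_1 = -0.69 * 1.95^1 ≈ -1.35
i=2: S_2 = -0.69 * 1.95^2 ≈ -2.62
i=3: S_3 = -0.69 * 1.95^3 ≈ -5.12
i=4: S_4 = -0.69 * 1.95^4 ≈ -9.98
i=5: S_5 = -0.69 * 1.95^5 ≈ -19.45
The first 6 terms are: [-0.69, -1.35, -2.62, -5.12, -9.98, -19.45]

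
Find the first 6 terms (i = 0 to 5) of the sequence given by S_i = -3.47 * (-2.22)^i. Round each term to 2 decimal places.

This is a geometric sequence.
i=0: S_0 = -3.47 * (-2.22)^0 = -3.47
i=1: S_1 = -3.47 * (-2.22)^1 ≈ 7.7
i=2: S_2 = -3.47 * (-2.22)^2 ≈ -17.1
i=3: S_3 = -3.47 * (-2.22)^3 ≈ 37.97
i=4: S_4 = -3.47 * (-2.22)^4 ≈ -84.28
i=5: S_5 = -3.47 * (-2.22)^5 ≈ 187.11
The first 6 terms are: [-3.47, 7.7, -17.1, 37.97, -84.28, 187.11]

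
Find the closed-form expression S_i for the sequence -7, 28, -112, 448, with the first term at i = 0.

Check ratios: 28 / -7 = -4.0
Common ratio r = -4.
First term a = -7.
Formula: S_i = -7 * (-4)^i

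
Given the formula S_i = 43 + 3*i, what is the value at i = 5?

S_5 = 43 + 3*5 = 43 + 15 = 58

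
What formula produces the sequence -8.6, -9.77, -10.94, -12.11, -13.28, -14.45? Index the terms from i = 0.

Check differences: -9.77 - -8.6 = -1.17
-10.94 - -9.77 = -1.17
Common difference d = -1.17.
First term a = -8.6.
Formula: S_i = -8.60 - 1.17*i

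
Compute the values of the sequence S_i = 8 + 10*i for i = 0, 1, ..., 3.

This is an arithmetic sequence.
i=0: S_0 = 8 + 10*0 = 8
i=1: S_1 = 8 + 10*1 = 18
i=2: S_2 = 8 + 10*2 = 28
i=3: S_3 = 8 + 10*3 = 38
The first 4 terms are: [8, 18, 28, 38]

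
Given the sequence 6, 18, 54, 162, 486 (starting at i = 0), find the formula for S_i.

Check ratios: 18 / 6 = 3.0
Common ratio r = 3.
First term a = 6.
Formula: S_i = 6 * 3^i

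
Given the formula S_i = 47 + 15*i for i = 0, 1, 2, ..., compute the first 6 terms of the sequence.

This is an arithmetic sequence.
i=0: S_0 = 47 + 15*0 = 47
i=1: S_1 = 47 + 15*1 = 62
i=2: S_2 = 47 + 15*2 = 77
i=3: S_3 = 47 + 15*3 = 92
i=4: S_4 = 47 + 15*4 = 107
i=5: S_5 = 47 + 15*5 = 122
The first 6 terms are: [47, 62, 77, 92, 107, 122]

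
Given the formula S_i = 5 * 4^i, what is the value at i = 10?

S_10 = 5 * 4^10 = 5 * 1048576 = 5242880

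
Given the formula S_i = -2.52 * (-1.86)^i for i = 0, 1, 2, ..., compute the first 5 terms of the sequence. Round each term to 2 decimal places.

This is a geometric sequence.
i=0: S_0 = -2.52 * (-1.86)^0 = -2.52
i=1: S_1 = -2.52 * (-1.86)^1 ≈ 4.69
i=2: S_2 = -2.52 * (-1.86)^2 ≈ -8.72
i=3: S_3 = -2.52 * (-1.86)^3 ≈ 16.22
i=4: S_4 = -2.52 * (-1.86)^4 ≈ -30.16
The first 5 terms are: [-2.52, 4.69, -8.72, 16.22, -30.16]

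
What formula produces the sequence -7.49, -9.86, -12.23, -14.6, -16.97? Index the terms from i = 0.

Check differences: -9.86 - -7.49 = -2.37
-12.23 - -9.86 = -2.37
Common difference d = -2.37.
First term a = -7.49.
Formula: S_i = -7.49 - 2.37*i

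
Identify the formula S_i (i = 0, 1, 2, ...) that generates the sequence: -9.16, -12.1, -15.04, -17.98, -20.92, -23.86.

Check differences: -12.1 - -9.16 = -2.94
-15.04 - -12.1 = -2.94
Common difference d = -2.94.
First term a = -9.16.
Formula: S_i = -9.16 - 2.94*i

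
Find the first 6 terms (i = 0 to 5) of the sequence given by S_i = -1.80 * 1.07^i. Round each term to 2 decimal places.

This is a geometric sequence.
i=0: S_0 = -1.8 * 1.07^0 = -1.8
i=1: S_1 = -1.8 * 1.07^1 ≈ -1.93
i=2: S_2 = -1.8 * 1.07^2 ≈ -2.06
i=3: S_3 = -1.8 * 1.07^3 ≈ -2.21
i=4: S_4 = -1.8 * 1.07^4 ≈ -2.36
i=5: S_5 = -1.8 * 1.07^5 ≈ -2.52
The first 6 terms are: [-1.8, -1.93, -2.06, -2.21, -2.36, -2.52]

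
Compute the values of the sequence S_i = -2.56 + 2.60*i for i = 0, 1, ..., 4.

This is an arithmetic sequence.
i=0: S_0 = -2.56 + 2.6*0 = -2.56
i=1: S_1 = -2.56 + 2.6*1 = 0.04
i=2: S_2 = -2.56 + 2.6*2 = 2.64
i=3: S_3 = -2.56 + 2.6*3 = 5.24
i=4: S_4 = -2.56 + 2.6*4 = 7.84
The first 5 terms are: [-2.56, 0.04, 2.64, 5.24, 7.84]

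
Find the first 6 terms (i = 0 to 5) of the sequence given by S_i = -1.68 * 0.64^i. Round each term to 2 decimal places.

This is a geometric sequence.
i=0: S_0 = -1.68 * 0.64^0 = -1.68
i=1: S_1 = -1.68 * 0.64^1 ≈ -1.08
i=2: S_2 = -1.68 * 0.64^2 ≈ -0.69
i=3: S_3 = -1.68 * 0.64^3 ≈ -0.44
i=4: S_4 = -1.68 * 0.64^4 ≈ -0.28
i=5: S_5 = -1.68 * 0.64^5 ≈ -0.18
The first 6 terms are: [-1.68, -1.08, -0.69, -0.44, -0.28, -0.18]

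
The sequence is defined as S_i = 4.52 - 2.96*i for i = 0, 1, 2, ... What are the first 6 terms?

This is an arithmetic sequence.
i=0: S_0 = 4.52 + -2.96*0 = 4.52
i=1: S_1 = 4.52 + -2.96*1 = 1.56
i=2: S_2 = 4.52 + -2.96*2 = -1.4
i=3: S_3 = 4.52 + -2.96*3 = -4.36
i=4: S_4 = 4.52 + -2.96*4 = -7.32
i=5: S_5 = 4.52 + -2.96*5 = -10.28
The first 6 terms are: [4.52, 1.56, -1.4, -4.36, -7.32, -10.28]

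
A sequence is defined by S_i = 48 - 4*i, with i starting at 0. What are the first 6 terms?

This is an arithmetic sequence.
i=0: S_0 = 48 + -4*0 = 48
i=1: S_1 = 48 + -4*1 = 44
i=2: S_2 = 48 + -4*2 = 40
i=3: S_3 = 48 + -4*3 = 36
i=4: S_4 = 48 + -4*4 = 32
i=5: S_5 = 48 + -4*5 = 28
The first 6 terms are: [48, 44, 40, 36, 32, 28]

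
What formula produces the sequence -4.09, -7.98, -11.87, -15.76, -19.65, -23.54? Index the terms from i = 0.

Check differences: -7.98 - -4.09 = -3.89
-11.87 - -7.98 = -3.89
Common difference d = -3.89.
First term a = -4.09.
Formula: S_i = -4.09 - 3.89*i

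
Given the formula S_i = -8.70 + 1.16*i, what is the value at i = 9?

S_9 = -8.7 + 1.16*9 = -8.7 + 10.44 = 1.74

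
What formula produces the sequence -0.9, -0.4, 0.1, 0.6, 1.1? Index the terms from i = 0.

Check differences: -0.4 - -0.9 = 0.5
0.1 - -0.4 = 0.5
Common difference d = 0.5.
First term a = -0.9.
Formula: S_i = -0.90 + 0.50*i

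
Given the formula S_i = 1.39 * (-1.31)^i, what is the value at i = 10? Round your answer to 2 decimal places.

S_10 = 1.39 * (-1.31)^10 ≈ 1.39 * 14.8838 ≈ 20.69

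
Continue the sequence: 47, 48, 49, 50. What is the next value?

Differences: 48 - 47 = 1
This is an arithmetic sequence with common difference d = 1.
Next term = 50 + 1 = 51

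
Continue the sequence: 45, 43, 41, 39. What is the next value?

Differences: 43 - 45 = -2
This is an arithmetic sequence with common difference d = -2.
Next term = 39 + -2 = 37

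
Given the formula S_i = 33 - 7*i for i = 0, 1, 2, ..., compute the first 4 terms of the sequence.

This is an arithmetic sequence.
i=0: S_0 = 33 + -7*0 = 33
i=1: S_1 = 33 + -7*1 = 26
i=2: S_2 = 33 + -7*2 = 19
i=3: S_3 = 33 + -7*3 = 12
The first 4 terms are: [33, 26, 19, 12]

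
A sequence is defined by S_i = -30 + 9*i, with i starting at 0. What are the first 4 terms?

This is an arithmetic sequence.
i=0: S_0 = -30 + 9*0 = -30
i=1: S_1 = -30 + 9*1 = -21
i=2: S_2 = -30 + 9*2 = -12
i=3: S_3 = -30 + 9*3 = -3
The first 4 terms are: [-30, -21, -12, -3]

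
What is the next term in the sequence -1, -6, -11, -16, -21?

Differences: -6 - -1 = -5
This is an arithmetic sequence with common difference d = -5.
Next term = -21 + -5 = -26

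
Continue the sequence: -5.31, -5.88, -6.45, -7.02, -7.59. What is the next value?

Differences: -5.88 - -5.31 = -0.57
This is an arithmetic sequence with common difference d = -0.57.
Next term = -7.59 + -0.57 = -8.16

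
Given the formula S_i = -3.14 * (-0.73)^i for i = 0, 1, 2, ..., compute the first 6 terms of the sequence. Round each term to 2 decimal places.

This is a geometric sequence.
i=0: S_0 = -3.14 * (-0.73)^0 = -3.14
i=1: S_1 = -3.14 * (-0.73)^1 ≈ 2.29
i=2: S_2 = -3.14 * (-0.73)^2 ≈ -1.67
i=3: S_3 = -3.14 * (-0.73)^3 ≈ 1.22
i=4: S_4 = -3.14 * (-0.73)^4 ≈ -0.89
i=5: S_5 = -3.14 * (-0.73)^5 ≈ 0.65
The first 6 terms are: [-3.14, 2.29, -1.67, 1.22, -0.89, 0.65]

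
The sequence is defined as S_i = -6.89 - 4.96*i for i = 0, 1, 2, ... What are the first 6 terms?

This is an arithmetic sequence.
i=0: S_0 = -6.89 + -4.96*0 = -6.89
i=1: S_1 = -6.89 + -4.96*1 = -11.85
i=2: S_2 = -6.89 + -4.96*2 = -16.81
i=3: S_3 = -6.89 + -4.96*3 = -21.77
i=4: S_4 = -6.89 + -4.96*4 = -26.73
i=5: S_5 = -6.89 + -4.96*5 = -31.69
The first 6 terms are: [-6.89, -11.85, -16.81, -21.77, -26.73, -31.69]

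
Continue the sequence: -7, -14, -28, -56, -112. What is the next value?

Ratios: -14 / -7 = 2.0
This is a geometric sequence with common ratio r = 2.
Next term = -112 * 2 = -224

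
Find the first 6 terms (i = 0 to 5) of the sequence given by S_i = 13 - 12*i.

This is an arithmetic sequence.
i=0: S_0 = 13 + -12*0 = 13
i=1: S_1 = 13 + -12*1 = 1
i=2: S_2 = 13 + -12*2 = -11
i=3: S_3 = 13 + -12*3 = -23
i=4: S_4 = 13 + -12*4 = -35
i=5: S_5 = 13 + -12*5 = -47
The first 6 terms are: [13, 1, -11, -23, -35, -47]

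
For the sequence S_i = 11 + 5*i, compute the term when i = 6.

S_6 = 11 + 5*6 = 11 + 30 = 41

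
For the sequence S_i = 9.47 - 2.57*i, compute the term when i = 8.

S_8 = 9.47 + -2.57*8 = 9.47 + -20.56 = -11.09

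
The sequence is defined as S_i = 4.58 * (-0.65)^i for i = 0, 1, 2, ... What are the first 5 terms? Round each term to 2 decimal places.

This is a geometric sequence.
i=0: S_0 = 4.58 * (-0.65)^0 = 4.58
i=1: S_1 = 4.58 * (-0.65)^1 ≈ -2.98
i=2: S_2 = 4.58 * (-0.65)^2 ≈ 1.94
i=3: S_3 = 4.58 * (-0.65)^3 ≈ -1.26
i=4: S_4 = 4.58 * (-0.65)^4 ≈ 0.82
The first 5 terms are: [4.58, -2.98, 1.94, -1.26, 0.82]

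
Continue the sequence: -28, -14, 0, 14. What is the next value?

Differences: -14 - -28 = 14
This is an arithmetic sequence with common difference d = 14.
Next term = 14 + 14 = 28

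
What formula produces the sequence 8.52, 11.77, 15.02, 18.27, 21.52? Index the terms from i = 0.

Check differences: 11.77 - 8.52 = 3.25
15.02 - 11.77 = 3.25
Common difference d = 3.25.
First term a = 8.52.
Formula: S_i = 8.52 + 3.25*i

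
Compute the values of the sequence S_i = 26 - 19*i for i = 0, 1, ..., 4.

This is an arithmetic sequence.
i=0: S_0 = 26 + -19*0 = 26
i=1: S_1 = 26 + -19*1 = 7
i=2: S_2 = 26 + -19*2 = -12
i=3: S_3 = 26 + -19*3 = -31
i=4: S_4 = 26 + -19*4 = -50
The first 5 terms are: [26, 7, -12, -31, -50]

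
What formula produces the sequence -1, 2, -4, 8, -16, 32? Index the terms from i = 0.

Check ratios: 2 / -1 = -2.0
Common ratio r = -2.
First term a = -1.
Formula: S_i = -1 * (-2)^i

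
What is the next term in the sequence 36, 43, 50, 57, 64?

Differences: 43 - 36 = 7
This is an arithmetic sequence with common difference d = 7.
Next term = 64 + 7 = 71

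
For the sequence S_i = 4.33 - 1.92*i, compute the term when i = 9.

S_9 = 4.33 + -1.92*9 = 4.33 + -17.28 = -12.95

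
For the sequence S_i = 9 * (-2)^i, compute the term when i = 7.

S_7 = 9 * (-2)^7 = 9 * -128 = -1152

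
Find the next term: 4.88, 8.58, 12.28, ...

Differences: 8.58 - 4.88 = 3.7
This is an arithmetic sequence with common difference d = 3.7.
Next term = 12.28 + 3.7 = 15.98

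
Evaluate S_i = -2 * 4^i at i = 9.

S_9 = -2 * 4^9 = -2 * 262144 = -524288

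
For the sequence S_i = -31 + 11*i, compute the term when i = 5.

S_5 = -31 + 11*5 = -31 + 55 = 24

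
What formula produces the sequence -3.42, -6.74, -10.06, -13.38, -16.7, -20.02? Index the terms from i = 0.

Check differences: -6.74 - -3.42 = -3.32
-10.06 - -6.74 = -3.32
Common difference d = -3.32.
First term a = -3.42.
Formula: S_i = -3.42 - 3.32*i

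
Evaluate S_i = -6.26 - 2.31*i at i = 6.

S_6 = -6.26 + -2.31*6 = -6.26 + -13.86 = -20.12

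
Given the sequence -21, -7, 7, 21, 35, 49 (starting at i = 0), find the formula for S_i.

Check differences: -7 - -21 = 14
7 - -7 = 14
Common difference d = 14.
First term a = -21.
Formula: S_i = -21 + 14*i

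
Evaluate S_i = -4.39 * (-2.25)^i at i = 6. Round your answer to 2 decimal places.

S_6 = -4.39 * (-2.25)^6 ≈ -4.39 * 129.7463 ≈ -569.59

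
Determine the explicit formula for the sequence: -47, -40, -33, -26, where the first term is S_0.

Check differences: -40 - -47 = 7
-33 - -40 = 7
Common difference d = 7.
First term a = -47.
Formula: S_i = -47 + 7*i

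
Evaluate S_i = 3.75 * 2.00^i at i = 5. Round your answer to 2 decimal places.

S_5 = 3.75 * 2.0^5 = 3.75 * 32 = 120.0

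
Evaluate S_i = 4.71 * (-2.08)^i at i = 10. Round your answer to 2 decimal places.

S_10 = 4.71 * (-2.08)^10 ≈ 4.71 * 1515.7701 ≈ 7139.28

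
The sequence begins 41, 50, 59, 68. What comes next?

Differences: 50 - 41 = 9
This is an arithmetic sequence with common difference d = 9.
Next term = 68 + 9 = 77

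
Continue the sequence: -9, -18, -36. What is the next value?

Ratios: -18 / -9 = 2.0
This is a geometric sequence with common ratio r = 2.
Next term = -36 * 2 = -72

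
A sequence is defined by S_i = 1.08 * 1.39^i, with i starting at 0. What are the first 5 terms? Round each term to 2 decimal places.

This is a geometric sequence.
i=0: S_0 = 1.08 * 1.39^0 = 1.08
i=1: S_1 = 1.08 * 1.39^1 ≈ 1.5
i=2: S_2 = 1.08 * 1.39^2 ≈ 2.09
i=3: S_3 = 1.08 * 1.39^3 ≈ 2.9
i=4: S_4 = 1.08 * 1.39^4 ≈ 4.03
The first 5 terms are: [1.08, 1.5, 2.09, 2.9, 4.03]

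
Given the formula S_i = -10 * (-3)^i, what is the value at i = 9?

S_9 = -10 * (-3)^9 = -10 * -19683 = 196830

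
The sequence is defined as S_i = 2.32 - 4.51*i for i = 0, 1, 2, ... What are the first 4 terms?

This is an arithmetic sequence.
i=0: S_0 = 2.32 + -4.51*0 = 2.32
i=1: S_1 = 2.32 + -4.51*1 = -2.19
i=2: S_2 = 2.32 + -4.51*2 = -6.7
i=3: S_3 = 2.32 + -4.51*3 = -11.21
The first 4 terms are: [2.32, -2.19, -6.7, -11.21]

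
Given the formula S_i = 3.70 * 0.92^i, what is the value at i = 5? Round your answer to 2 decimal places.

S_5 = 3.7 * 0.92^5 ≈ 3.7 * 0.6591 ≈ 2.44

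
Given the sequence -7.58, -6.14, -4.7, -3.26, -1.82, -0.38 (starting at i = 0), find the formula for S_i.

Check differences: -6.14 - -7.58 = 1.44
-4.7 - -6.14 = 1.44
Common difference d = 1.44.
First term a = -7.58.
Formula: S_i = -7.58 + 1.44*i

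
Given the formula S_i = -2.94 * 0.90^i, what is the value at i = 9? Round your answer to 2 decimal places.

S_9 = -2.94 * 0.9^9 ≈ -2.94 * 0.3874 ≈ -1.14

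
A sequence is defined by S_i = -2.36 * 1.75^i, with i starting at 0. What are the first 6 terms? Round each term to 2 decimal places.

This is a geometric sequence.
i=0: S_0 = -2.36 * 1.75^0 = -2.36
i=1: S_1 = -2.36 * 1.75^1 = -4.13
i=2: S_2 = -2.36 * 1.75^2 ≈ -7.23
i=3: S_3 = -2.36 * 1.75^3 ≈ -12.65
i=4: S_4 = -2.36 * 1.75^4 ≈ -22.13
i=5: S_5 = -2.36 * 1.75^5 ≈ -38.73
The first 6 terms are: [-2.36, -4.13, -7.23, -12.65, -22.13, -38.73]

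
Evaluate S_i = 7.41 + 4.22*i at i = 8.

S_8 = 7.41 + 4.22*8 = 7.41 + 33.76 = 41.17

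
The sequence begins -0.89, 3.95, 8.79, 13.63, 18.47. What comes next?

Differences: 3.95 - -0.89 = 4.84
This is an arithmetic sequence with common difference d = 4.84.
Next term = 18.47 + 4.84 = 23.31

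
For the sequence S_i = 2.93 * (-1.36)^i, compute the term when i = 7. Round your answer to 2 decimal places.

S_7 = 2.93 * (-1.36)^7 ≈ 2.93 * -8.6054 ≈ -25.21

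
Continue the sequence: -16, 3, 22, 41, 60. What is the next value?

Differences: 3 - -16 = 19
This is an arithmetic sequence with common difference d = 19.
Next term = 60 + 19 = 79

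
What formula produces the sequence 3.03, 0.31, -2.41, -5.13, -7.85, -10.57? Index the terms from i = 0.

Check differences: 0.31 - 3.03 = -2.72
-2.41 - 0.31 = -2.72
Common difference d = -2.72.
First term a = 3.03.
Formula: S_i = 3.03 - 2.72*i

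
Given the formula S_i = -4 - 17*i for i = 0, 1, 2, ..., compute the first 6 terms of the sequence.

This is an arithmetic sequence.
i=0: S_0 = -4 + -17*0 = -4
i=1: S_1 = -4 + -17*1 = -21
i=2: S_2 = -4 + -17*2 = -38
i=3: S_3 = -4 + -17*3 = -55
i=4: S_4 = -4 + -17*4 = -72
i=5: S_5 = -4 + -17*5 = -89
The first 6 terms are: [-4, -21, -38, -55, -72, -89]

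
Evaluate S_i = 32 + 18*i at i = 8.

S_8 = 32 + 18*8 = 32 + 144 = 176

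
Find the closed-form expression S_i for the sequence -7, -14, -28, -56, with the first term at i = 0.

Check ratios: -14 / -7 = 2.0
Common ratio r = 2.
First term a = -7.
Formula: S_i = -7 * 2^i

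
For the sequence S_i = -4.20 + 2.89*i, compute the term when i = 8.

S_8 = -4.2 + 2.89*8 = -4.2 + 23.12 = 18.92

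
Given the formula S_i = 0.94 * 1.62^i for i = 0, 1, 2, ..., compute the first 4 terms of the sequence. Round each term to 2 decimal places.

This is a geometric sequence.
i=0: S_0 = 0.94 * 1.62^0 = 0.94
i=1: S_1 = 0.94 * 1.62^1 ≈ 1.52
i=2: S_2 = 0.94 * 1.62^2 ≈ 2.47
i=3: S_3 = 0.94 * 1.62^3 ≈ 4.0
The first 4 terms are: [0.94, 1.52, 2.47, 4.0]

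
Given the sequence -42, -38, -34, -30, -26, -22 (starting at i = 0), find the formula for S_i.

Check differences: -38 - -42 = 4
-34 - -38 = 4
Common difference d = 4.
First term a = -42.
Formula: S_i = -42 + 4*i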